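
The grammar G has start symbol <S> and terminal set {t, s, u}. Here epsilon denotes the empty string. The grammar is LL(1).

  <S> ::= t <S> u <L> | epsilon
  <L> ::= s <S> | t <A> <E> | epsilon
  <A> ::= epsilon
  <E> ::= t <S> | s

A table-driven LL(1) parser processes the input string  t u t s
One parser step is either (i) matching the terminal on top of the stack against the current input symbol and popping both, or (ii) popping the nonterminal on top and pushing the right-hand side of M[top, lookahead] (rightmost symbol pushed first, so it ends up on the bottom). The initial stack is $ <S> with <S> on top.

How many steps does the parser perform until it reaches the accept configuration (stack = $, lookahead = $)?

9

step 1: stack=$ <S>  input=t u t s $  — expand <S> ::= t <S> u <L>
step 2: stack=$ <L> u <S> t  input=t u t s $  — match t
step 3: stack=$ <L> u <S>  input=u t s $  — expand <S> ::= epsilon
step 4: stack=$ <L> u  input=u t s $  — match u
step 5: stack=$ <L>  input=t s $  — expand <L> ::= t <A> <E>
step 6: stack=$ <E> <A> t  input=t s $  — match t
step 7: stack=$ <E> <A>  input=s $  — expand <A> ::= epsilon
step 8: stack=$ <E>  input=s $  — expand <E> ::= s
step 9: stack=$ s  input=s $  — match s
Accept reached after 9 steps.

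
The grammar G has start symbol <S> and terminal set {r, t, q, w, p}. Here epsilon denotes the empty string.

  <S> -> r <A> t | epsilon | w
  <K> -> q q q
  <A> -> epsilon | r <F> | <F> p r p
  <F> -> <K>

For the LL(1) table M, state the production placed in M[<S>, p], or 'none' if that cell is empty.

none

FIRST(<S>): from <S>->r <A> t we get {r}; from <S>->epsilon we get {epsilon}; from <S>->w we get {w}. So FIRST(<S>) = {epsilon, r, w}.
FIRST(<K>): from <K>->q q q we get {q}. So FIRST(<K>) = {q}.
FIRST(<F>): from <F>-><K> we get {q}. So FIRST(<F>) = {q}.
FIRST(<A>): from <A>->epsilon we get {epsilon}; from <A>->r <F> we get {r}; from <A>-><F> p r p we get {q}. So FIRST(<A>) = {epsilon, q, r}.
FOLLOW(<S>) includes $ since <S> is the start symbol.
FOLLOW(<S>): <S> appears on no right-hand side. Thus FOLLOW(<S>) = {$}.
For <S> -> r <A> t: FIRST(r <A> t) = {r}, so it goes in M[<S>, t] for t ∈ {r}.
For <S> -> epsilon: FIRST(epsilon) = {epsilon}, so it goes in M[<S>, t] for t ∈ {}; since epsilon ∈ FIRST, also for every t ∈ FOLLOW(<S>) = {$}.
For <S> -> w: FIRST(w) = {w}, so it goes in M[<S>, t] for t ∈ {w}.
None of these place a production in M[<S>, p].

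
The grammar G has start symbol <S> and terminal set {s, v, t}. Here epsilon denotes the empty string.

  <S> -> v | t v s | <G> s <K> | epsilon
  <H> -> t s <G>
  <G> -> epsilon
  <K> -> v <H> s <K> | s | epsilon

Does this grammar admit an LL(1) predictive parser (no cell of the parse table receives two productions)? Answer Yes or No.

Yes

FIRST(<S>) = {epsilon, s, t, v}
FIRST(<H>) = {t}
FIRST(<G>) = {epsilon}
FIRST(<K>) = {epsilon, s, v}
FOLLOW(<S>) = {$}
FOLLOW(<H>) = {s}
FOLLOW(<G>) = {s}
FOLLOW(<K>) = {$}
Each cell of M receives at most one production.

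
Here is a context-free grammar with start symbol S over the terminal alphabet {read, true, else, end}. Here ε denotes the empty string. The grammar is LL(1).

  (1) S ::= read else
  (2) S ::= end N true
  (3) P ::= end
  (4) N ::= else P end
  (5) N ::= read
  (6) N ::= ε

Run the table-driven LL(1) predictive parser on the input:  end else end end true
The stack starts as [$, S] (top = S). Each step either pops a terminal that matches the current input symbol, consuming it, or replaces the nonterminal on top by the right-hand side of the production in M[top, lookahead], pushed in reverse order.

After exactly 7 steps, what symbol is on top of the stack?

step 1: stack=$ S  input=end else end end true $  — expand S ::= end N true
step 2: stack=$ true N end  input=end else end end true $  — match end
step 3: stack=$ true N  input=else end end true $  — expand N ::= else P end
step 4: stack=$ true end P else  input=else end end true $  — match else
step 5: stack=$ true end P  input=end end true $  — expand P ::= end
step 6: stack=$ true end end  input=end end true $  — match end
step 7: stack=$ true end  input=end true $  — match end
Stack after step 7: $ true (top = true).

true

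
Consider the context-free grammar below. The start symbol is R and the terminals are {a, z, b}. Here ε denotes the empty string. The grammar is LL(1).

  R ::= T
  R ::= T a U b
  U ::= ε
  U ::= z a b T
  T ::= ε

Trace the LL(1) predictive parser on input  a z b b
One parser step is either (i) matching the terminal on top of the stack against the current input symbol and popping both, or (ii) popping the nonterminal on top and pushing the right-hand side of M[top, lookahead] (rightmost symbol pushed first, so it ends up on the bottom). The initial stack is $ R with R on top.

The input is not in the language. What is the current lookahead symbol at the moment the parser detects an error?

step 1: stack=$ R  input=a z b b $  — expand R ::= T a U b
step 2: stack=$ b U a T  input=a z b b $  — expand T ::= ε
step 3: stack=$ b U a  input=a z b b $  — match a
step 4: stack=$ b U  input=z b b $  — expand U ::= z a b T
step 5: stack=$ b T b a z  input=z b b $  — match z
step 6: stack=$ b T b a  input=b b $  — error: top is terminal a but lookahead is b

b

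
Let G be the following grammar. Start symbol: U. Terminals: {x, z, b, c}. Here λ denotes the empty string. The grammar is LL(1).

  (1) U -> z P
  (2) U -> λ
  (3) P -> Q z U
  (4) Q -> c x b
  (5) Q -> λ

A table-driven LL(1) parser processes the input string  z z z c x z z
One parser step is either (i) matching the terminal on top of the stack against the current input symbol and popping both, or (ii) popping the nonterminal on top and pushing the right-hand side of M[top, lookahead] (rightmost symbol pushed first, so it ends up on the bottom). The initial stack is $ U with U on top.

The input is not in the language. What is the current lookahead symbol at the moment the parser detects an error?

      Stack        Input            Action
   1  $ U          z z z c x z z $  expand U -> z P
   2  $ P z        z z z c x z z $  match z
   3  $ P          z z c x z z $    expand P -> Q z U
   4  $ U z Q      z z c x z z $    expand Q -> λ
   5  $ U z        z z c x z z $    match z
   6  $ U          z c x z z $      expand U -> z P
   7  $ P z        z c x z z $      match z
   8  $ P          c x z z $        expand P -> Q z U
   9  $ U z Q      c x z z $        expand Q -> c x b
  10  $ U z b x c  c x z z $        match c
  11  $ U z b x    x z z $          match x
  12  $ U z b      z z $            error: top is terminal b but lookahead is z

z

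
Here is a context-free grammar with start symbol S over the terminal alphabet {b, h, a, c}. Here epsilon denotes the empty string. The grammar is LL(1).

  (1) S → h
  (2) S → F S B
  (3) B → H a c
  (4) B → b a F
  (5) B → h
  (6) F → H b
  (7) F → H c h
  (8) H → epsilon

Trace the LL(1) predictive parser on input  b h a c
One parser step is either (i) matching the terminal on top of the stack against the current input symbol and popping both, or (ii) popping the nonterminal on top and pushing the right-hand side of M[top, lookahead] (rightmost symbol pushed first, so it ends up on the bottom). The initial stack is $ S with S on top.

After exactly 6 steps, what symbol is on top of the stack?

B

step 1: stack=$ S  input=b h a c $  — expand S → F S B
step 2: stack=$ B S F  input=b h a c $  — expand F → H b
step 3: stack=$ B S b H  input=b h a c $  — expand H → epsilon
step 4: stack=$ B S b  input=b h a c $  — match b
step 5: stack=$ B S  input=h a c $  — expand S → h
step 6: stack=$ B h  input=h a c $  — match h
Stack after step 6: $ B (top = B).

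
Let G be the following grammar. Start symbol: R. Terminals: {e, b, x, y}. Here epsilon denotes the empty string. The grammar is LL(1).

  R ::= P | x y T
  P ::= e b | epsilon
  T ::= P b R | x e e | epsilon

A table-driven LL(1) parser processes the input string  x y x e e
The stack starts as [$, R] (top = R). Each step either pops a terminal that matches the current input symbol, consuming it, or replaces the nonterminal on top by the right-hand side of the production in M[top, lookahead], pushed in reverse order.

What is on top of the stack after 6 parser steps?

e

     Stack    Input        Action
  1  $ R      x y x e e $  expand R ::= x y T
  2  $ T y x  x y x e e $  match x
  3  $ T y    y x e e $    match y
  4  $ T      x e e $      expand T ::= x e e
  5  $ e e x  x e e $      match x
  6  $ e e    e e $        match e
Stack after step 6: $ e (top = e).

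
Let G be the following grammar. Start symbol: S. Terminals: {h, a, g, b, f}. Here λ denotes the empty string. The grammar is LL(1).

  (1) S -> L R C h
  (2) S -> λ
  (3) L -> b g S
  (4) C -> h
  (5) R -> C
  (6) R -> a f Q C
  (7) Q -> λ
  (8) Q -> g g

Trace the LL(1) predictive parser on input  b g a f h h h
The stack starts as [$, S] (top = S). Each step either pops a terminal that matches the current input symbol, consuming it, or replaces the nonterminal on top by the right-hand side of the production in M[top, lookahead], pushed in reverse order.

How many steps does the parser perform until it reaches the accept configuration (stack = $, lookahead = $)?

14

step 1: stack=$ S  input=b g a f h h h $  — expand S -> L R C h
step 2: stack=$ h C R L  input=b g a f h h h $  — expand L -> b g S
step 3: stack=$ h C R S g b  input=b g a f h h h $  — match b
step 4: stack=$ h C R S g  input=g a f h h h $  — match g
step 5: stack=$ h C R S  input=a f h h h $  — expand S -> λ
step 6: stack=$ h C R  input=a f h h h $  — expand R -> a f Q C
step 7: stack=$ h C C Q f a  input=a f h h h $  — match a
step 8: stack=$ h C C Q f  input=f h h h $  — match f
step 9: stack=$ h C C Q  input=h h h $  — expand Q -> λ
step 10: stack=$ h C C  input=h h h $  — expand C -> h
step 11: stack=$ h C h  input=h h h $  — match h
step 12: stack=$ h C  input=h h $  — expand C -> h
step 13: stack=$ h h  input=h h $  — match h
step 14: stack=$ h  input=h $  — match h
Accept reached after 14 steps.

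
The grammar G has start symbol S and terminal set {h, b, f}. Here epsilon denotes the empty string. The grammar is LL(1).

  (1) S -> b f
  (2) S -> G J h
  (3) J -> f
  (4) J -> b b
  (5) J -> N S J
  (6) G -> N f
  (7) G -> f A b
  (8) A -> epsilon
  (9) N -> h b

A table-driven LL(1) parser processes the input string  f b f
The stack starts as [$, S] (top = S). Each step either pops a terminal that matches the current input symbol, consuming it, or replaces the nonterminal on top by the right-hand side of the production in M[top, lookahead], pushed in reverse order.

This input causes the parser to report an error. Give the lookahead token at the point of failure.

$

     Stack        Input    Action
  1  $ S          f b f $  expand S -> G J h
  2  $ h J G      f b f $  expand G -> f A b
  3  $ h J b A f  f b f $  match f
  4  $ h J b A    b f $    expand A -> epsilon
  5  $ h J b      b f $    match b
  6  $ h J        f $      expand J -> f
  7  $ h f        f $      match f
  8  $ h          $        error: top is terminal h but lookahead is $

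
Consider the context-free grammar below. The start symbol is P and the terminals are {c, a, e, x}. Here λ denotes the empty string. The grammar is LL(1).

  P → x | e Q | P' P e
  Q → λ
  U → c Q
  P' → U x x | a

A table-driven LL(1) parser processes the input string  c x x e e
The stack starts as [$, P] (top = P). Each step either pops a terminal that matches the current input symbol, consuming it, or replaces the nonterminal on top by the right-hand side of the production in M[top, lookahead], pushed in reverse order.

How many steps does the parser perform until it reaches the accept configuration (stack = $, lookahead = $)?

11

step 1: stack=$ P  input=c x x e e $  — expand P → P' P e
step 2: stack=$ e P P'  input=c x x e e $  — expand P' → U x x
step 3: stack=$ e P x x U  input=c x x e e $  — expand U → c Q
step 4: stack=$ e P x x Q c  input=c x x e e $  — match c
step 5: stack=$ e P x x Q  input=x x e e $  — expand Q → λ
step 6: stack=$ e P x x  input=x x e e $  — match x
step 7: stack=$ e P x  input=x e e $  — match x
step 8: stack=$ e P  input=e e $  — expand P → e Q
step 9: stack=$ e Q e  input=e e $  — match e
step 10: stack=$ e Q  input=e $  — expand Q → λ
step 11: stack=$ e  input=e $  — match e
Accept reached after 11 steps.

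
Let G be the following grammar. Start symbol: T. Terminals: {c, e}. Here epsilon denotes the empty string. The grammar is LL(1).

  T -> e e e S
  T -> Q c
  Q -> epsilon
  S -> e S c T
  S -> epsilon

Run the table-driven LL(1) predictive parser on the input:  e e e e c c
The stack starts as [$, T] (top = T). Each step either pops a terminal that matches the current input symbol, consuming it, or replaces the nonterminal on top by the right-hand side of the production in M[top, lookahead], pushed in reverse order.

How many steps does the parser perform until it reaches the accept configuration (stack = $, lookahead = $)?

11

      Stack      Input          Action
   1  $ T        e e e e c c $  expand T -> e e e S
   2  $ S e e e  e e e e c c $  match e
   3  $ S e e    e e e c c $    match e
   4  $ S e      e e c c $      match e
   5  $ S        e c c $        expand S -> e S c T
   6  $ T c S e  e c c $        match e
   7  $ T c S    c c $          expand S -> epsilon
   8  $ T c      c c $          match c
   9  $ T        c $            expand T -> Q c
  10  $ c Q      c $            expand Q -> epsilon
  11  $ c        c $            match c
Accept reached after 11 steps.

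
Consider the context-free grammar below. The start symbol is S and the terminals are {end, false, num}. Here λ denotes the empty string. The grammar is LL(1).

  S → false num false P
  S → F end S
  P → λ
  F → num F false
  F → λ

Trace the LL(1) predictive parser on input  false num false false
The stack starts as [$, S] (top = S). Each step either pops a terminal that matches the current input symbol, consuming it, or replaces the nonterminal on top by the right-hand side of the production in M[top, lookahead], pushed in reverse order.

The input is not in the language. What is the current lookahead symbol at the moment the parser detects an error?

false

step 1: stack=$ S  input=false num false false $  — expand S → false num false P
step 2: stack=$ P false num false  input=false num false false $  — match false
step 3: stack=$ P false num  input=num false false $  — match num
step 4: stack=$ P false  input=false false $  — match false
step 5: stack=$ P  input=false $  — error: M[P, false] is empty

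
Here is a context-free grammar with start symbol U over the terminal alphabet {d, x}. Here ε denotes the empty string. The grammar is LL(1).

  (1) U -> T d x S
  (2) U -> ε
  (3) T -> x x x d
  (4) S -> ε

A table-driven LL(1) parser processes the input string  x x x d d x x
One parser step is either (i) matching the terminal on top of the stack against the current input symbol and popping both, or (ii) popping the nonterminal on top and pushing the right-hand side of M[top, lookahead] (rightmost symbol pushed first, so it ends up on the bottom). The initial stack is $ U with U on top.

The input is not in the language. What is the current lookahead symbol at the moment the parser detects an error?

x

     Stack            Input            Action
  1  $ U              x x x d d x x $  expand U -> T d x S
  2  $ S x d T        x x x d d x x $  expand T -> x x x d
  3  $ S x d d x x x  x x x d d x x $  match x
  4  $ S x d d x x    x x d d x x $    match x
  5  $ S x d d x      x d d x x $      match x
  6  $ S x d d        d d x x $        match d
  7  $ S x d          d x x $          match d
  8  $ S x            x x $            match x
  9  $ S              x $              error: M[S, x] is empty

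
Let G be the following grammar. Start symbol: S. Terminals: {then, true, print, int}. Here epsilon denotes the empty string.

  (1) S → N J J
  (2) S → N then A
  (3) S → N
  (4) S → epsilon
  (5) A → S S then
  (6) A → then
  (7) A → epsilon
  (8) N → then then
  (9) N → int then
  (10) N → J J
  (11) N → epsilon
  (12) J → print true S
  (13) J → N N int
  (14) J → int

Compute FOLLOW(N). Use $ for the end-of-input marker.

{$, int, print, then}

FIRST(S) = {epsilon, int, print, then}  (via N J J, N then A, N)
FIRST(A) = {epsilon, int, print, then}  (via S S then)
FIRST(N) = {epsilon, int, print, then}  (via J J)
FIRST(J) = {int, print, then}  (via N N int)
FOLLOW(S) includes $ since S is the start symbol.
FOLLOW(S): in A→S S then (occurrence 1), S is followed by S then with FIRST {int, print, then}; in A→S S then (occurrence 2), S is followed by then with FIRST {then}; in J→print true S, the suffix after S is empty, so FOLLOW(S) ⊇ FOLLOW(J) = {$, int, print, then}. Thus FOLLOW(S) = {$, int, print, then}.
FOLLOW(A): in S→N then A, the suffix after A is empty, so FOLLOW(A) ⊇ FOLLOW(S) = {$, int, print, then}. Thus FOLLOW(A) = {$, int, print, then}.
FOLLOW(N): in S→N J J, N is followed by J J with FIRST {int, print, then}; in S→N then A, N is followed by then A with FIRST {then}; in S→N, the suffix after N is empty, so FOLLOW(N) ⊇ FOLLOW(S) = {$, int, print, then}; in J→N N int (occurrence 1), N is followed by N int with FIRST {int, print, then}; in J→N N int (occurrence 2), N is followed by int with FIRST {int}. Thus FOLLOW(N) = {$, int, print, then}.
FOLLOW(J): in S→N J J (occurrence 1), J is followed by J with FIRST {int, print, then}; in S→N J J (occurrence 2), the suffix after J is empty, so FOLLOW(J) ⊇ FOLLOW(S) = {$, int, print, then}; in N→J J (occurrence 1), J is followed by J with FIRST {int, print, then}; in N→J J (occurrence 2), the suffix after J is empty, so FOLLOW(J) ⊇ FOLLOW(N) = {$, int, print, then}. Thus FOLLOW(J) = {$, int, print, then}.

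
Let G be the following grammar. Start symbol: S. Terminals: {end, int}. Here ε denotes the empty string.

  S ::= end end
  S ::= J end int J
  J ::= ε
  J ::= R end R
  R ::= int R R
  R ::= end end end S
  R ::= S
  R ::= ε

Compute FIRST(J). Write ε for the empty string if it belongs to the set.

FIRST(S): from S::=end end we get {end}; from S::=J end int J we get {end, int}. So FIRST(S) = {end, int}.
FIRST(R): from R::=int R R we get {int}; from R::=end end end S we get {end}; from R::=S we get {end, int}; from R::=ε we get {ε}. So FIRST(R) = {ε, end, int}.
FIRST(J): from J::=ε we get {ε}; from J::=R end R we get {end, int}. So FIRST(J) = {ε, end, int}.

{ε, end, int}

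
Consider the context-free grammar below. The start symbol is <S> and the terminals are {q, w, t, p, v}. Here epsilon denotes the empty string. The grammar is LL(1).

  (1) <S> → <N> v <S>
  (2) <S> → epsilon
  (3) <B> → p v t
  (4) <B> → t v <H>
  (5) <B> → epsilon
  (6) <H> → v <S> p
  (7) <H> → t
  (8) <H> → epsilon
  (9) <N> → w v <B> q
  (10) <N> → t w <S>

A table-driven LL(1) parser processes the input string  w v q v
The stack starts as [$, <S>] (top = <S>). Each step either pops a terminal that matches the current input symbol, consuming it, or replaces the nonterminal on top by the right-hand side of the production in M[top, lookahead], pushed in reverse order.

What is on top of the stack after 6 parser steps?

v

step 1: stack=$ <S>  input=w v q v $  — expand <S> → <N> v <S>
step 2: stack=$ <S> v <N>  input=w v q v $  — expand <N> → w v <B> q
step 3: stack=$ <S> v q <B> v w  input=w v q v $  — match w
step 4: stack=$ <S> v q <B> v  input=v q v $  — match v
step 5: stack=$ <S> v q <B>  input=q v $  — expand <B> → epsilon
step 6: stack=$ <S> v q  input=q v $  — match q
Stack after step 6: $ <S> v (top = v).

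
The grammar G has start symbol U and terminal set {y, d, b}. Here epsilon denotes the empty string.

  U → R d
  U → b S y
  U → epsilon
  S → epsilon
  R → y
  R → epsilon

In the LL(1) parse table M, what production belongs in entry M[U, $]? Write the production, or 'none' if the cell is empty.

U → epsilon

FIRST(S): from S→epsilon we get {epsilon}. So FIRST(S) = {epsilon}.
FIRST(R): from R→y we get {y}; from R→epsilon we get {epsilon}. So FIRST(R) = {epsilon, y}.
FIRST(U): from U→R d we get {d, y}; from U→b S y we get {b}; from U→epsilon we get {epsilon}. So FIRST(U) = {epsilon, b, d, y}.
FOLLOW(U) includes $ since U is the start symbol.
FOLLOW(U): U appears on no right-hand side. Thus FOLLOW(U) = {$}.
For U → R d: FIRST(R d) = {d, y}, so it goes in M[U, t] for t ∈ {d, y}.
For U → b S y: FIRST(b S y) = {b}, so it goes in M[U, t] for t ∈ {b}.
For U → epsilon: FIRST(epsilon) = {epsilon}, so it goes in M[U, t] for t ∈ {}; since epsilon ∈ FIRST, also for every t ∈ FOLLOW(U) = {$}.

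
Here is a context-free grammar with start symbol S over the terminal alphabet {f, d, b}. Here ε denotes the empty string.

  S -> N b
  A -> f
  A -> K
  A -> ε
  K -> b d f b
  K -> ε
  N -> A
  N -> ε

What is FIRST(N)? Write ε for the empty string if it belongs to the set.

FIRST(K) = {ε, b}
FIRST(A) = {ε, b, f}  (via K)
FIRST(N) = {ε, b, f}  (via A)
FIRST(S) = {b, f}  (via N b)

{ε, b, f}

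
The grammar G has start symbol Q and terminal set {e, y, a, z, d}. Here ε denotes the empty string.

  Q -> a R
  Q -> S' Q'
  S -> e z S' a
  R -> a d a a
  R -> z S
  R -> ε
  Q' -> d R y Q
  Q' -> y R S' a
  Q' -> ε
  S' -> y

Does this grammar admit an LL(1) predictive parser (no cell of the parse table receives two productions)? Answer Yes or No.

Yes

FIRST(Q) = {a, y}
FIRST(S) = {e}
FIRST(R) = {ε, a, z}
FIRST(Q') = {ε, d, y}
FIRST(S') = {y}
FOLLOW(Q) = {$}
FOLLOW(S) = {$, y}
FOLLOW(R) = {$, y}
FOLLOW(Q') = {$}
FOLLOW(S') = {$, a, d, y}
Each cell of M receives at most one production.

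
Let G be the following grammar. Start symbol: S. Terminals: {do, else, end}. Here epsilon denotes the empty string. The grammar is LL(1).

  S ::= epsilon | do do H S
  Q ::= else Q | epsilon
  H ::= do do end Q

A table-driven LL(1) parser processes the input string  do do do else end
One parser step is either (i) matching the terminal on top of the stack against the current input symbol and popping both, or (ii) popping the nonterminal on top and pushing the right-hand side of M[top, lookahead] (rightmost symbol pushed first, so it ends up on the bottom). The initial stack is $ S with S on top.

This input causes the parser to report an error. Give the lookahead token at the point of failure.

step 1: stack=$ S  input=do do do else end $  — expand S ::= do do H S
step 2: stack=$ S H do do  input=do do do else end $  — match do
step 3: stack=$ S H do  input=do do else end $  — match do
step 4: stack=$ S H  input=do else end $  — expand H ::= do do end Q
step 5: stack=$ S Q end do do  input=do else end $  — match do
step 6: stack=$ S Q end do  input=else end $  — error: top is terminal do but lookahead is else

else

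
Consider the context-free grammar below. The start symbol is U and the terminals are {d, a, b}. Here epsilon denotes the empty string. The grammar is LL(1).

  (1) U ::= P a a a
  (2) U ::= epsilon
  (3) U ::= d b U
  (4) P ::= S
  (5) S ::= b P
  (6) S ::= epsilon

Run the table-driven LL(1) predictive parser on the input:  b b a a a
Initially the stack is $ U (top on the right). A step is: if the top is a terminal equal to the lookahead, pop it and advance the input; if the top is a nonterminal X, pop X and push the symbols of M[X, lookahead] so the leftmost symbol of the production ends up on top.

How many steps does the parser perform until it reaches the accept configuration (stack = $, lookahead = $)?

      Stack        Input        Action
   1  $ U          b b a a a $  expand U ::= P a a a
   2  $ a a a P    b b a a a $  expand P ::= S
   3  $ a a a S    b b a a a $  expand S ::= b P
   4  $ a a a P b  b b a a a $  match b
   5  $ a a a P    b a a a $    expand P ::= S
   6  $ a a a S    b a a a $    expand S ::= b P
   7  $ a a a P b  b a a a $    match b
   8  $ a a a P    a a a $      expand P ::= S
   9  $ a a a S    a a a $      expand S ::= epsilon
  10  $ a a a      a a a $      match a
  11  $ a a        a a $        match a
  12  $ a          a $          match a
Accept reached after 12 steps.

12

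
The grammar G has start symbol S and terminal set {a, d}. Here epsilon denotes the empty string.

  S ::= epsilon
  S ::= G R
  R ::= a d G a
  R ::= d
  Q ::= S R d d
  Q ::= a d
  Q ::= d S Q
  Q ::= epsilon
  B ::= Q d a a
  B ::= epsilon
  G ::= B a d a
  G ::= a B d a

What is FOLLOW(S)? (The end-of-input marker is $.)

{$, a, d}

FIRST(R) = {a, d}
FIRST(S) = {epsilon, a, d}  (via G R)
FIRST(Q) = {epsilon, a, d}  (via S R d d)
FIRST(B) = {epsilon, a, d}  (via Q d a a)
FIRST(G) = {a, d}  (via B a d a)
FOLLOW(S) includes $ since S is the start symbol.
FOLLOW(Q): in Q::=d S Q, the suffix after Q is empty (adds nothing new); in B::=Q d a a, Q is followed by d a a with FIRST {d}. Thus FOLLOW(Q) = {d}.
FOLLOW(S): in Q::=S R d d, S is followed by R d d with FIRST {a, d}; in Q::=d S Q, S is followed by Q with FIRST {epsilon, a, d}; in Q::=d S Q, the suffix after S is nullable, so FOLLOW(S) ⊇ FOLLOW(Q) = {d}. Thus FOLLOW(S) = {$, a, d}.
FOLLOW(R): in S::=G R, the suffix after R is empty, so FOLLOW(R) ⊇ FOLLOW(S) = {$, a, d}; in Q::=S R d d, R is followed by d d with FIRST {d}. Thus FOLLOW(R) = {$, a, d}.
FOLLOW(B): in G::=B a d a, B is followed by a d a with FIRST {a}; in G::=a B d a, B is followed by d a with FIRST {d}. Thus FOLLOW(B) = {a, d}.
FOLLOW(G): in S::=G R, G is followed by R with FIRST {a, d}; in R::=a d G a, G is followed by a with FIRST {a}. Thus FOLLOW(G) = {a, d}.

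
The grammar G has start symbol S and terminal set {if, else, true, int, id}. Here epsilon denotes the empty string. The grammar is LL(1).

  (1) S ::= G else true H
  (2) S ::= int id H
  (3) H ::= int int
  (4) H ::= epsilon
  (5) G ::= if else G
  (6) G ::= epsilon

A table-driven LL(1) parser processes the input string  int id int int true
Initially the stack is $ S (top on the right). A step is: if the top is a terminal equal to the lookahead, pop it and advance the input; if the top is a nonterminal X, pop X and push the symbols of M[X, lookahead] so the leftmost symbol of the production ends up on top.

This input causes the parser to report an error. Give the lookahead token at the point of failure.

true

     Stack       Input                  Action
  1  $ S         int id int int true $  expand S ::= int id H
  2  $ H id int  int id int int true $  match int
  3  $ H id      id int int true $      match id
  4  $ H         int int true $         expand H ::= int int
  5  $ int int   int int true $         match int
  6  $ int       int true $             match int
  7  $           true $                 error: stack empty but input remains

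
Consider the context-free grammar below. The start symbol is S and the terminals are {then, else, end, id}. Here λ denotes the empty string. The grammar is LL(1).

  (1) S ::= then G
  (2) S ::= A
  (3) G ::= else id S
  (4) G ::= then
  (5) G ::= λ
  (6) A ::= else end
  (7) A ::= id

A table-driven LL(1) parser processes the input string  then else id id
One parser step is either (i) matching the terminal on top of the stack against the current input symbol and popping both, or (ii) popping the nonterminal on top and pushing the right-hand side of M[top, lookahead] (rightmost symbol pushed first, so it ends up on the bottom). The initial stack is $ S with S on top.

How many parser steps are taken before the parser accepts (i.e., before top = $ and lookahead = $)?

step 1: stack=$ S  input=then else id id $  — expand S ::= then G
step 2: stack=$ G then  input=then else id id $  — match then
step 3: stack=$ G  input=else id id $  — expand G ::= else id S
step 4: stack=$ S id else  input=else id id $  — match else
step 5: stack=$ S id  input=id id $  — match id
step 6: stack=$ S  input=id $  — expand S ::= A
step 7: stack=$ A  input=id $  — expand A ::= id
step 8: stack=$ id  input=id $  — match id
Accept reached after 8 steps.

8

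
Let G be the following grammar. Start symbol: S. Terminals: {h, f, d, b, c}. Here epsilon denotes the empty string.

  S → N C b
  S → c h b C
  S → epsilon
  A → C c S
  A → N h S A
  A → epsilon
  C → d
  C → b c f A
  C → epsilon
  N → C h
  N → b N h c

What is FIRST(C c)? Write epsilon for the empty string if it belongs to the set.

FIRST(C): from C→d we get {d}; from C→b c f A we get {b}; from C→epsilon we get {epsilon}. So FIRST(C) = {epsilon, b, d}.
FIRST(N): from N→C h we get {b, d, h}; from N→b N h c we get {b}. So FIRST(N) = {b, d, h}.
FIRST(S): from S→N C b we get {b, d, h}; from S→c h b C we get {c}; from S→epsilon we get {epsilon}. So FIRST(S) = {epsilon, b, c, d, h}.
FIRST(A): from A→C c S we get {b, c, d}; from A→N h S A we get {b, d, h}; from A→epsilon we get {epsilon}. So FIRST(A) = {epsilon, b, c, d, h}.
FIRST(C c): take FIRST of each symbol in turn, carrying on past any symbol whose FIRST contains epsilon; result {b, c, d}.

{b, c, d}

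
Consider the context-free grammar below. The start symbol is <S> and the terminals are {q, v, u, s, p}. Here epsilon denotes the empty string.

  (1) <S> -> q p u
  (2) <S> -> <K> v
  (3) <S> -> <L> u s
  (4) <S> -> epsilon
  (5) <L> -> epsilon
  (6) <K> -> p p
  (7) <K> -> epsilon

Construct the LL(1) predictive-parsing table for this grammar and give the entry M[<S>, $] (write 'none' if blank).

<S> -> epsilon

FIRST(<L>): from <L>->epsilon we get {epsilon}. So FIRST(<L>) = {epsilon}.
FIRST(<K>): from <K>->p p we get {p}; from <K>->epsilon we get {epsilon}. So FIRST(<K>) = {epsilon, p}.
FIRST(<S>): from <S>->q p u we get {q}; from <S>-><K> v we get {p, v}; from <S>-><L> u s we get {u}; from <S>->epsilon we get {epsilon}. So FIRST(<S>) = {epsilon, p, q, u, v}.
FOLLOW(<S>) includes $ since <S> is the start symbol.
FOLLOW(<S>): <S> appears on no right-hand side. Thus FOLLOW(<S>) = {$}.
For <S> -> q p u: FIRST(q p u) = {q}, so it goes in M[<S>, t] for t ∈ {q}.
For <S> -> <K> v: FIRST(<K> v) = {p, v}, so it goes in M[<S>, t] for t ∈ {p, v}.
For <S> -> <L> u s: FIRST(<L> u s) = {u}, so it goes in M[<S>, t] for t ∈ {u}.
For <S> -> epsilon: FIRST(epsilon) = {epsilon}, so it goes in M[<S>, t] for t ∈ {}; since epsilon ∈ FIRST, also for every t ∈ FOLLOW(<S>) = {$}.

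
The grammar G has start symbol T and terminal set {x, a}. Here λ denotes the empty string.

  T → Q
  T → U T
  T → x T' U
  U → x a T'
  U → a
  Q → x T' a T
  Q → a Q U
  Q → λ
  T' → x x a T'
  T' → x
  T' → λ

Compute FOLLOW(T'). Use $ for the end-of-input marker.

FIRST(U): from U→x a T' we get {x}; from U→a we get {a}. So FIRST(U) = {a, x}.
FIRST(Q): from Q→x T' a T we get {x}; from Q→a Q U we get {a}; from Q→λ we get {λ}. So FIRST(Q) = {λ, a, x}.
FIRST(T'): from T'→x x a T' we get {x}; from T'→x we get {x}; from T'→λ we get {λ}. So FIRST(T') = {λ, x}.
FIRST(T): from T→Q we get {λ, a, x}; from T→U T we get {a, x}; from T→x T' U we get {x}. So FIRST(T) = {λ, a, x}.
FOLLOW(T) includes $ since T is the start symbol.
FOLLOW(T): in T→U T, the suffix after T is empty (adds nothing new); in Q→x T' a T, the suffix after T is empty, so FOLLOW(T) ⊇ FOLLOW(Q) = {$, a, x}. Thus FOLLOW(T) = {$, a, x}.
FOLLOW(Q): in T→Q, the suffix after Q is empty, so FOLLOW(Q) ⊇ FOLLOW(T) = {$, a, x}; in Q→a Q U, Q is followed by U with FIRST {a, x}. Thus FOLLOW(Q) = {$, a, x}.
FOLLOW(U): in T→U T, U is followed by T with FIRST {λ, a, x}; in T→U T, the suffix after U is nullable, so FOLLOW(U) ⊇ FOLLOW(T) = {$, a, x}; in T→x T' U, the suffix after U is empty, so FOLLOW(U) ⊇ FOLLOW(T) = {$, a, x}; in Q→a Q U, the suffix after U is empty, so FOLLOW(U) ⊇ FOLLOW(Q) = {$, a, x}. Thus FOLLOW(U) = {$, a, x}.
FOLLOW(T'): in T→x T' U, T' is followed by U with FIRST {a, x}; in U→x a T', the suffix after T' is empty, so FOLLOW(T') ⊇ FOLLOW(U) = {$, a, x}; in Q→x T' a T, T' is followed by a T with FIRST {a}; in T'→x x a T', the suffix after T' is empty (adds nothing new). Thus FOLLOW(T') = {$, a, x}.

{$, a, x}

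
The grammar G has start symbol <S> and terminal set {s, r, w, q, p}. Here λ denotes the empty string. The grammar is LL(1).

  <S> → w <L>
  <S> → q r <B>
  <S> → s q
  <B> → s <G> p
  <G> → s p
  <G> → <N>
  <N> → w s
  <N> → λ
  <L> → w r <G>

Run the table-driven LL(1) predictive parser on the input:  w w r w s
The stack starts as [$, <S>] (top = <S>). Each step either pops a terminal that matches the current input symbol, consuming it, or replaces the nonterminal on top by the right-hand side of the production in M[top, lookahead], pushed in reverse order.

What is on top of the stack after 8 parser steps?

s

     Stack      Input        Action
  1  $ <S>      w w r w s $  expand <S> → w <L>
  2  $ <L> w    w w r w s $  match w
  3  $ <L>      w r w s $    expand <L> → w r <G>
  4  $ <G> r w  w r w s $    match w
  5  $ <G> r    r w s $      match r
  6  $ <G>      w s $        expand <G> → <N>
  7  $ <N>      w s $        expand <N> → w s
  8  $ s w      w s $        match w
Stack after step 8: $ s (top = s).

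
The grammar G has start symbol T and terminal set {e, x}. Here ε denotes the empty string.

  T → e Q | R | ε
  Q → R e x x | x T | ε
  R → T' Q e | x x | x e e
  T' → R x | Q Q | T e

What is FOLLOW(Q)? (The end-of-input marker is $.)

{$, e, x}

FIRST(T): from T→e Q we get {e}; from T→R we get {e, x}; from T→ε we get {ε}. So FIRST(T) = {ε, e, x}.
FIRST(Q): from Q→R e x x we get {e, x}; from Q→x T we get {x}; from Q→ε we get {ε}. So FIRST(Q) = {ε, e, x}.
FIRST(R): from R→T' Q e we get {e, x}; from R→x x we get {x}; from R→x e e we get {x}. So FIRST(R) = {e, x}.
FIRST(T'): from T'→R x we get {e, x}; from T'→Q Q we get {ε, e, x}; from T'→T e we get {e, x}. So FIRST(T') = {ε, e, x}.
FOLLOW(T) includes $ since T is the start symbol.
FOLLOW(T'): in R→T' Q e, T' is followed by Q e with FIRST {e, x}. Thus FOLLOW(T') = {e, x}.
FOLLOW(T): in Q→x T, the suffix after T is empty, so FOLLOW(T) ⊇ FOLLOW(Q) = {$, e, x}; in T'→T e, T is followed by e with FIRST {e}. Thus FOLLOW(T) = {$, e, x}.
FOLLOW(Q): in T→e Q, the suffix after Q is empty, so FOLLOW(Q) ⊇ FOLLOW(T) = {$, e, x}; in R→T' Q e, Q is followed by e with FIRST {e}; in T'→Q Q (occurrence 1), Q is followed by Q with FIRST {ε, e, x}; in T'→Q Q (occurrence 1), the suffix after Q is nullable, so FOLLOW(Q) ⊇ FOLLOW(T') = {e, x}; in T'→Q Q (occurrence 2), the suffix after Q is empty, so FOLLOW(Q) ⊇ FOLLOW(T') = {e, x}. Thus FOLLOW(Q) = {$, e, x}.
FOLLOW(R): in T→R, the suffix after R is empty, so FOLLOW(R) ⊇ FOLLOW(T) = {$, e, x}; in Q→R e x x, R is followed by e x x with FIRST {e}; in T'→R x, R is followed by x with FIRST {x}. Thus FOLLOW(R) = {$, e, x}.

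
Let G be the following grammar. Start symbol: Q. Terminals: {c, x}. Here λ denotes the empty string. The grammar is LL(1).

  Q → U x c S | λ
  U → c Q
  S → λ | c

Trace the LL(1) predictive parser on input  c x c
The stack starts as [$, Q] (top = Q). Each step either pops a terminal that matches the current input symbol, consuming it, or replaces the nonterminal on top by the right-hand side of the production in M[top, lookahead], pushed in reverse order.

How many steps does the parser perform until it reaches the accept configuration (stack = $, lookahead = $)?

     Stack        Input    Action
  1  $ Q          c x c $  expand Q → U x c S
  2  $ S c x U    c x c $  expand U → c Q
  3  $ S c x Q c  c x c $  match c
  4  $ S c x Q    x c $    expand Q → λ
  5  $ S c x      x c $    match x
  6  $ S c        c $      match c
  7  $ S          $        expand S → λ
Accept reached after 7 steps.

7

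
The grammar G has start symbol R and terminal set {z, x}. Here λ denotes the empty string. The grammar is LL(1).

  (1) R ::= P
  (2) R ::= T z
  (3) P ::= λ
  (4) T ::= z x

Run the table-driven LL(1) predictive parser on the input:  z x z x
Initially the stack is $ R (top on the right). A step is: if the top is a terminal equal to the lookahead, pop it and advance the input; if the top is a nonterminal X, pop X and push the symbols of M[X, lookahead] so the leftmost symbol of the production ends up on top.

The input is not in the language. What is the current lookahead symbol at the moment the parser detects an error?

     Stack    Input      Action
  1  $ R      z x z x $  expand R ::= T z
  2  $ z T    z x z x $  expand T ::= z x
  3  $ z x z  z x z x $  match z
  4  $ z x    x z x $    match x
  5  $ z      z x $      match z
  6  $        x $        error: stack empty but input remains

x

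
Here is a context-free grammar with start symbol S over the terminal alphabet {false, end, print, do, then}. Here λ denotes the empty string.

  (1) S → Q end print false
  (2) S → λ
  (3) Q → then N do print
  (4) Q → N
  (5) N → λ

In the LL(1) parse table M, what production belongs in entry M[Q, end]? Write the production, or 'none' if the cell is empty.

Q → N

FIRST(N): from N→λ we get {λ}. So FIRST(N) = {λ}.
FIRST(Q): from Q→then N do print we get {then}; from Q→N we get {λ}. So FIRST(Q) = {λ, then}.
FIRST(S): from S→Q end print false we get {end, then}; from S→λ we get {λ}. So FIRST(S) = {λ, end, then}.
FOLLOW(S) includes $ since S is the start symbol.
FOLLOW(Q): in S→Q end print false, Q is followed by end print false with FIRST {end}. Thus FOLLOW(Q) = {end}.
For Q → then N do print: FIRST(then N do print) = {then}, so it goes in M[Q, t] for t ∈ {then}.
For Q → N: FIRST(N) = {λ}, so it goes in M[Q, t] for t ∈ {}; since λ ∈ FIRST, also for every t ∈ FOLLOW(Q) = {end}.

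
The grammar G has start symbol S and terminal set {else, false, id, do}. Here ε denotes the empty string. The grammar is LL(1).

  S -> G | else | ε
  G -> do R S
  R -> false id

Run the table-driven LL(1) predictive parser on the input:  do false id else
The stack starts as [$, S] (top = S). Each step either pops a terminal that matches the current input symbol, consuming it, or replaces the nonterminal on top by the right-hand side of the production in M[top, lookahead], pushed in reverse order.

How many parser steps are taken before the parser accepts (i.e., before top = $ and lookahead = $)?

8

     Stack         Input               Action
  1  $ S           do false id else $  expand S -> G
  2  $ G           do false id else $  expand G -> do R S
  3  $ S R do      do false id else $  match do
  4  $ S R         false id else $     expand R -> false id
  5  $ S id false  false id else $     match false
  6  $ S id        id else $           match id
  7  $ S           else $              expand S -> else
  8  $ else        else $              match else
Accept reached after 8 steps.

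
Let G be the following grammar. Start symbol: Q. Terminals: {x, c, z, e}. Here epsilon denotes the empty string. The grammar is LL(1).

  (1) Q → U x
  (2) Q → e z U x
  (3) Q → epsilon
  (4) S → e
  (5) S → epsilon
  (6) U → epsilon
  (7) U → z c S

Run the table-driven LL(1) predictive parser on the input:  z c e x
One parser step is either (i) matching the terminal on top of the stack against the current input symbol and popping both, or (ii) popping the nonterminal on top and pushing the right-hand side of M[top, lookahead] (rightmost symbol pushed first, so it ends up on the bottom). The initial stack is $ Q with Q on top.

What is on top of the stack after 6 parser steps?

step 1: stack=$ Q  input=z c e x $  — expand Q → U x
step 2: stack=$ x U  input=z c e x $  — expand U → z c S
step 3: stack=$ x S c z  input=z c e x $  — match z
step 4: stack=$ x S c  input=c e x $  — match c
step 5: stack=$ x S  input=e x $  — expand S → e
step 6: stack=$ x e  input=e x $  — match e
Stack after step 6: $ x (top = x).

x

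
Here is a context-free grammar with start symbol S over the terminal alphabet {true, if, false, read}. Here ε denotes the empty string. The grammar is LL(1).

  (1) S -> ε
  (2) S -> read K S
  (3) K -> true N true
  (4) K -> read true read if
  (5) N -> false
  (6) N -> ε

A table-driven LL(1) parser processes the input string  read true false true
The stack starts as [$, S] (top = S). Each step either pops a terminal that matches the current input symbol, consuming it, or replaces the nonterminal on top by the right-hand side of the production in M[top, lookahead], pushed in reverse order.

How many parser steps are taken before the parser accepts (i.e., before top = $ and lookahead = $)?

8

step 1: stack=$ S  input=read true false true $  — expand S -> read K S
step 2: stack=$ S K read  input=read true false true $  — match read
step 3: stack=$ S K  input=true false true $  — expand K -> true N true
step 4: stack=$ S true N true  input=true false true $  — match true
step 5: stack=$ S true N  input=false true $  — expand N -> false
step 6: stack=$ S true false  input=false true $  — match false
step 7: stack=$ S true  input=true $  — match true
step 8: stack=$ S  input=$  — expand S -> ε
Accept reached after 8 steps.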